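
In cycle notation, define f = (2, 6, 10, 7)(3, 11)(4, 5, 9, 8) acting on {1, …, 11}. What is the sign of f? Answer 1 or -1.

-1

The cycle lengths are 4, 4, 2, 1.
A cycle of length ℓ contributes ℓ−1 transpositions, so f is a product of 3 + 3 + 1 = 7 transpositions — odd.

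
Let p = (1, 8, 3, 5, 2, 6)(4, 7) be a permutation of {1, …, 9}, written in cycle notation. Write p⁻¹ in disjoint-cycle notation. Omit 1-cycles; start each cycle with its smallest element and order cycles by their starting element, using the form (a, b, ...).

(1, 6, 2, 5, 3, 8)(4, 7)

Inverting a permutation written in cycle notation just reverses the order within every cycle.
Reversing each cycle of p and rotating so the smallest element leads gives (1, 6, 2, 5, 3, 8)(4, 7).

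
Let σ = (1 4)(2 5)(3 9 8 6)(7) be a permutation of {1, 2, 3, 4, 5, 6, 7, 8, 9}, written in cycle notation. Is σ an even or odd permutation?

The cycle lengths are 4, 2, 2, 1.
A cycle is odd iff its length is even; σ has 3 even-length cycles, so sgn(σ) = (−1)^3 and σ is odd.

odd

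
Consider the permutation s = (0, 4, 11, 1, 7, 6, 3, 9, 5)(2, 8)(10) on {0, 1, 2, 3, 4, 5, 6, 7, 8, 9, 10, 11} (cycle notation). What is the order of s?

The cycle type of s is (9, 2, 1).
The order of s is the least common multiple of its cycle lengths: lcm(9, 2) = 18.

18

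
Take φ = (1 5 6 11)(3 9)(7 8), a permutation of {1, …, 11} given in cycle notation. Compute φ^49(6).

6 lies in the 4-cycle (1 5 6 11).
On a 4-cycle, φ^4 is the identity, so φ^49 = φ^1 there (49 ≡ 1 mod 4).
Advancing 1 step from 6: 6 → 11.

11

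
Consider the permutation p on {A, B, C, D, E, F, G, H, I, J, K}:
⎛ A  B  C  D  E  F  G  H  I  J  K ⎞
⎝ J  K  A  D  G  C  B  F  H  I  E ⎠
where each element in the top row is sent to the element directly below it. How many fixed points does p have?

The fixed points (elements with p(x) = x) are {D}, so there is 1.

1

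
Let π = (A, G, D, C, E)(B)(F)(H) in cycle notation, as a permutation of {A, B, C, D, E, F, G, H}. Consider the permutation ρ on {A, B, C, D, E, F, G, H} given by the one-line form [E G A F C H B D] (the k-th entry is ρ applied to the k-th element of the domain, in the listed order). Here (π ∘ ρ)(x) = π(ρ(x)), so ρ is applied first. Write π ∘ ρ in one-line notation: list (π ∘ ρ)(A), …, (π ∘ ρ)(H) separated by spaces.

A D G F E H B C

For each element, apply ρ then π: A → E → A; B → G → D; C → A → G; D → F → F; E → C → E; F → H → H; G → B → B; H → D → C.
Collecting the images, π ∘ ρ = [A D G F E H B C].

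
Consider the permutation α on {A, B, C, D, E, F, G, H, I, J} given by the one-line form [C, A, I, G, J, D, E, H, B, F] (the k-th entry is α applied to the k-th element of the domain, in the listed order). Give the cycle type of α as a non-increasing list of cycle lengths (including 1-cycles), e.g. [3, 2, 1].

The disjoint cycles are (A, C, I, B)(D, G, E, J, F)(H), with lengths 5, 4, 1 in non-increasing order.

[5, 4, 1]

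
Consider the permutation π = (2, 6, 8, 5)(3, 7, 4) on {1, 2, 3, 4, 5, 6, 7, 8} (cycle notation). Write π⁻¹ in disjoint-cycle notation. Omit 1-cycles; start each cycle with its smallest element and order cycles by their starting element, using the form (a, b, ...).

If π sends a → b within a cycle, π⁻¹ sends b → a; equivalently, reverse each cycle.
After reversing and putting each cycle's least element first, π⁻¹ = (2, 5, 8, 6)(3, 4, 7).

(2, 5, 8, 6)(3, 4, 7)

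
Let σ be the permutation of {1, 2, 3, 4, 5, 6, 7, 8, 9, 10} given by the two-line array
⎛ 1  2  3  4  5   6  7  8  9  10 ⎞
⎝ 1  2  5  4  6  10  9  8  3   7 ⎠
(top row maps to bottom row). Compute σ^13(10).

7

Tracing 10 → 7 → … returns to 10 after 6 steps, so 10 lies in a 6-cycle (3, 5, 6, 10, 7, 9).
Powers repeat with period 6 on this cycle, and 13 mod 6 = 1, so σ^13(10) = σ^1(10).
Advancing 1 step from 10: 10 → 7.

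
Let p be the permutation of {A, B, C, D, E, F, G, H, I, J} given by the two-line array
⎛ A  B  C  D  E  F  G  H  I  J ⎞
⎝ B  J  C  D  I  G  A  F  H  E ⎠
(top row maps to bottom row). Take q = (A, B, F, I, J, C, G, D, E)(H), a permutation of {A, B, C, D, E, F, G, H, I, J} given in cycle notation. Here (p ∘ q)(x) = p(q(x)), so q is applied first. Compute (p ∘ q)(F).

(p ∘ q)(F) = p(q(F)). q(F) = I, then p(I) = H. So (p ∘ q)(F) = H.

H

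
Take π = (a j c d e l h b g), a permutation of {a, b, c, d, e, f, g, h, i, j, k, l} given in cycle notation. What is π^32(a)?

l

a lies in the 9-cycle (a j c d e l h b g).
Powers repeat with period 9 on this cycle, and 32 mod 9 = 5, so π^32(a) = π^5(a).
Advancing 5 steps from a: a → j → c → d → e → l.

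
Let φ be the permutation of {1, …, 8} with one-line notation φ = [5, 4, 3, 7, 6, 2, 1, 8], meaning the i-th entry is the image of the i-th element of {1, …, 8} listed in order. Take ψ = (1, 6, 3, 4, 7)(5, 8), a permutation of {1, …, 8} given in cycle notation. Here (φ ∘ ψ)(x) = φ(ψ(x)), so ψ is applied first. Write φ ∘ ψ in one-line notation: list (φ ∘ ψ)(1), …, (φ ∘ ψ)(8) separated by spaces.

2 4 7 1 8 3 5 6

Chase each element through ψ then φ: 1 → 6 → 2; 2 → 2 → 4; 3 → 4 → 7; 4 → 7 → 1; 5 → 8 → 8; 6 → 3 → 3; 7 → 1 → 5; 8 → 5 → 6.
So φ ∘ ψ in one-line form is 2 4 7 1 8 3 5 6.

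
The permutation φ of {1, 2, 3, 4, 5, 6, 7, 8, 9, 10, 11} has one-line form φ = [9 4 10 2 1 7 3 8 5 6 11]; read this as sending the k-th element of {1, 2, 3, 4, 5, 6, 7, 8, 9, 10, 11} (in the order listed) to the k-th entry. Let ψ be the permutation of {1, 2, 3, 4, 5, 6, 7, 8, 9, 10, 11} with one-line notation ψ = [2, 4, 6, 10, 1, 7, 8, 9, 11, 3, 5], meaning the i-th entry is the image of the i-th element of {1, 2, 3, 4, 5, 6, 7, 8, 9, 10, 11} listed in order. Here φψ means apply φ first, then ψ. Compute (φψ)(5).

2

φ(5) = 1, then ψ(1) = 2; composing gives (φψ)(5) = 2.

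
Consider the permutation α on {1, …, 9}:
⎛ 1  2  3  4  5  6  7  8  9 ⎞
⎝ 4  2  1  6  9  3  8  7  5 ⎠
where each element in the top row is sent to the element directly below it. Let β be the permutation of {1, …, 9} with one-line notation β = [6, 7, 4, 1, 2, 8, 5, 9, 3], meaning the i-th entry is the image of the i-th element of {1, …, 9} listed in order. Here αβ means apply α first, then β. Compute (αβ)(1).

First apply α: α(1) = 4, then β(4) = 1. Thus (αβ)(1) = 1.

1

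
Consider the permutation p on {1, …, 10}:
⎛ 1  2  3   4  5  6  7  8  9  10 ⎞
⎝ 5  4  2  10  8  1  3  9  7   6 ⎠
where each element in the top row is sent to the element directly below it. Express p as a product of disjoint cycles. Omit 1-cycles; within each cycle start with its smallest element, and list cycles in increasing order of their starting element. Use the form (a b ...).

From 1: 1 → 5 → 8 → 9 → 7 → 3 → 2 → 4 → 10 → 6 → 1, closing the cycle (1 5 8 9 7 3 2 4 10 6).
Continuing from each remaining unvisited element yields (1 5 8 9 7 3 2 4 10 6).

(1 5 8 9 7 3 2 4 10 6)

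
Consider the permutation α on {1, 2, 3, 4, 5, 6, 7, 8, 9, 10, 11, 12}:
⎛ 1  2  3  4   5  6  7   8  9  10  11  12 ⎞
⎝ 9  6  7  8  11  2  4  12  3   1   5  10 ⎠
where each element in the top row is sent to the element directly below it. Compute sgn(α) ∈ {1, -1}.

In disjoint-cycle form the cycle lengths are 8, 2, 2.
A cycle is odd iff its length is even; α has 3 even-length cycles, so sgn(α) = (−1)^3 and α is odd.

-1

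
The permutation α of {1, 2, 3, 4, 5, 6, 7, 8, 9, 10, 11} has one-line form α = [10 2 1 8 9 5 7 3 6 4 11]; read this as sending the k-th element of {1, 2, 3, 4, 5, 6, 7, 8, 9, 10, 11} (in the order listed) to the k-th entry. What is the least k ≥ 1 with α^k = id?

15

Writing α as disjoint cycles, the cycle lengths are 5, 3, 1, 1, 1.
Since disjoint cycles commute, ord(α) = lcm(5, 3) = 15.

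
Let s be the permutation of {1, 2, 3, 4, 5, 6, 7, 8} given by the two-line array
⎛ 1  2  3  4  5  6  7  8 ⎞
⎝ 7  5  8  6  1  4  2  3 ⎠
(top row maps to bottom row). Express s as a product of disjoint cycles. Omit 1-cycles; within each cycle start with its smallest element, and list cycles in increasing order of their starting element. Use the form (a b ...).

(1 7 2 5)(3 8)(4 6)

From 1: 1 → 7 → 2 → 5 → 1, closing the cycle (1 7 2 5).
Continuing from each remaining unvisited element yields (1 7 2 5)(3 8)(4 6).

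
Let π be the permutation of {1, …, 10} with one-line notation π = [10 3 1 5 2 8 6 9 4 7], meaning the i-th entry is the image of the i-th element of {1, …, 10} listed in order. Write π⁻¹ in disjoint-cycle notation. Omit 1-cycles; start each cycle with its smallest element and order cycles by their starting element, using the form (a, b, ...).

The cycle decomposition of π is (1, 10, 7, 6, 8, 9, 4, 5, 2, 3).
The inverse reverses every cycle; in canonical form, π⁻¹ = (1, 3, 2, 5, 4, 9, 8, 6, 7, 10).

(1, 3, 2, 5, 4, 9, 8, 6, 7, 10)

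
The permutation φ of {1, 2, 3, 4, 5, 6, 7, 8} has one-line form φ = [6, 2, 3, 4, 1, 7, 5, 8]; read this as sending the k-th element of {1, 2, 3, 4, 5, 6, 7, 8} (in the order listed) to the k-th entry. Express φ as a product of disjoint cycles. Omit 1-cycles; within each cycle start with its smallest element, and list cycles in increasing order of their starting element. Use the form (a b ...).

From 1: 1 → 6 → 7 → 5 → 1, closing the cycle (1 6 7 5).
Repeating from the next unused element and collecting all non-trivial cycles gives (1 6 7 5).

(1 6 7 5)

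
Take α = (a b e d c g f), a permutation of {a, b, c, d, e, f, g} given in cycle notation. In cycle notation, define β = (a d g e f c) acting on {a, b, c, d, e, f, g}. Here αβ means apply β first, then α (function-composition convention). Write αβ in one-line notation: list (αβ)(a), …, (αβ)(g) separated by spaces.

Chase each element through β then α: a → d → c; b → b → e; c → a → b; d → g → f; e → f → a; f → c → g; g → e → d.
Collecting the images, αβ = [c e b f a g d].

c e b f a g d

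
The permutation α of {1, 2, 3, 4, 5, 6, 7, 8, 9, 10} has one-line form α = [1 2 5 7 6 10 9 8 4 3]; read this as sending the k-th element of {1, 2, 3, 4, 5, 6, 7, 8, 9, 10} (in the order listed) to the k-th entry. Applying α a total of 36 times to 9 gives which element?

9

Tracing 9 → 4 → … returns to 9 after 3 steps, so 9 lies in a 3-cycle (4 7 9).
On a 3-cycle, α^3 is the identity, so α^36 = α^0 there (36 ≡ 0 mod 3).
So α^36(9) = 9.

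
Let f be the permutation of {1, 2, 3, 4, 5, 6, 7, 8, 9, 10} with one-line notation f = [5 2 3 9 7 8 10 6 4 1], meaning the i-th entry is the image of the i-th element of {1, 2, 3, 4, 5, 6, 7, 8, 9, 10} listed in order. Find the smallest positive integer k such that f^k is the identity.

Writing f as disjoint cycles, the cycle lengths are 4, 2, 2, 1, 1.
Since disjoint cycles commute, ord(f) = lcm(4, 2, 2) = 4.

4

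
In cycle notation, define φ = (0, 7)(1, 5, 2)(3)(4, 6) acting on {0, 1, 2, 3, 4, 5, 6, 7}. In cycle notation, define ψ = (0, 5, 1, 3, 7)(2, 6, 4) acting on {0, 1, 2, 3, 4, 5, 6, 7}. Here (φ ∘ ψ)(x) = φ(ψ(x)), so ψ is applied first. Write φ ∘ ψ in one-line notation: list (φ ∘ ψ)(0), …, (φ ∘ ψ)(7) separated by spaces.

For each element, apply ψ then φ: 0 → 5 → 2; 1 → 3 → 3; 2 → 6 → 4; 3 → 7 → 0; 4 → 2 → 1; 5 → 1 → 5; 6 → 4 → 6; 7 → 0 → 7.
Collecting the images, φ ∘ ψ = [2 3 4 0 1 5 6 7].

2 3 4 0 1 5 6 7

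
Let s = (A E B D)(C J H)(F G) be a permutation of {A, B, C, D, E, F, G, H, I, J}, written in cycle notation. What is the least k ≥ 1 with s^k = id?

The cycle type of s is (4, 3, 2, 1).
Since disjoint cycles commute, ord(s) = lcm(4, 3, 2) = 12.

12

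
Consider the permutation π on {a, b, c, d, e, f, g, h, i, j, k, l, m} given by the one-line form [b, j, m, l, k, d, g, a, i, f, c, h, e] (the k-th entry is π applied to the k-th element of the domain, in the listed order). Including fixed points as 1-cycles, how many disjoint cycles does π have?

4

The cycle decomposition is (a, b, j, f, d, l, h)(c, m, e, k)(g)(i), which has 4 cycles (counting 1-cycles).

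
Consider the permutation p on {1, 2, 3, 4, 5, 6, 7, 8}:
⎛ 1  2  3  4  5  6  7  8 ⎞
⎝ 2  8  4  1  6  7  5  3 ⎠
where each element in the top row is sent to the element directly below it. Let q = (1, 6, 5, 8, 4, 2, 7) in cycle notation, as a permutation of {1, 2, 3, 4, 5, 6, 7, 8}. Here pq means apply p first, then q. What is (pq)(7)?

8

First apply p: p(7) = 5, then q(5) = 8. Thus (pq)(7) = 8.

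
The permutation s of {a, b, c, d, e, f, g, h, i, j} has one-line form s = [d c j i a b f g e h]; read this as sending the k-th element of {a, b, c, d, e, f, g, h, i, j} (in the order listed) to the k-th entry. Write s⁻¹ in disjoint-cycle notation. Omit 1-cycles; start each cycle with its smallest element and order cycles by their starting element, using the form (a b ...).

First write s in disjoint cycles: (a d i e)(b c j h g f).
Reversing each cycle (and rotating so the smallest element leads) gives s⁻¹ = (a e i d)(b f g h j c).

(a e i d)(b f g h j c)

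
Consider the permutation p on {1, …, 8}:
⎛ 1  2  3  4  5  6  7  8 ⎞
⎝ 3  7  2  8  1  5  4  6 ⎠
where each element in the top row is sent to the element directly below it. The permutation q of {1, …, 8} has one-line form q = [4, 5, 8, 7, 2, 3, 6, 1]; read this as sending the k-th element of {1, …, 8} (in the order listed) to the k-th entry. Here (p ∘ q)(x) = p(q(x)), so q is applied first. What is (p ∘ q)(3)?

6

(p ∘ q)(3) = p(q(3)). q(3) = 8, then p(8) = 6. So (p ∘ q)(3) = 6.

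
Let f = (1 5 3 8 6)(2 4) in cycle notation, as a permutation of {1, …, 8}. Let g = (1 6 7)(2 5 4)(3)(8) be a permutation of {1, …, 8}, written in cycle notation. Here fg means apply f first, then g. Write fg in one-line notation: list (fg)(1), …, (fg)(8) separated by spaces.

For each element, apply f then g: 1 → 5 → 4; 2 → 4 → 2; 3 → 8 → 8; 4 → 2 → 5; 5 → 3 → 3; 6 → 1 → 6; 7 → 7 → 1; 8 → 6 → 7.
Collecting the images, fg = [4 2 8 5 3 6 1 7].

4 2 8 5 3 6 1 7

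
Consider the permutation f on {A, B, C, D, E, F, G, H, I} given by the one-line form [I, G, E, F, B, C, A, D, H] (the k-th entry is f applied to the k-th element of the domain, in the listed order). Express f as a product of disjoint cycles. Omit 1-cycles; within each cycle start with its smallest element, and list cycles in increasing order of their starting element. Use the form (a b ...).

From A: A → I → H → D → F → C → E → B → G → A, closing the cycle (A I H D F C E B G).
Repeating from the next unused element and collecting all non-trivial cycles gives (A I H D F C E B G).

(A I H D F C E B G)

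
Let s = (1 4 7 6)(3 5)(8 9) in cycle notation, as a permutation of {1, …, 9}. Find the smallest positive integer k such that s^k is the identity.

The cycle type of s is (4, 2, 2, 1).
The order of s is the least common multiple of its cycle lengths: lcm(4, 2, 2) = 4.

4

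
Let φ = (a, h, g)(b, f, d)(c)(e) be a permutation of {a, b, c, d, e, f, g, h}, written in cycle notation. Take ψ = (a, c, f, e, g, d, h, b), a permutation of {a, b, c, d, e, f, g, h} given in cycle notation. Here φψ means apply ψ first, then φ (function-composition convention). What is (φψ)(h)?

(φψ)(h) = φ(ψ(h)). ψ(h) = b, then φ(b) = f. So (φψ)(h) = f.

f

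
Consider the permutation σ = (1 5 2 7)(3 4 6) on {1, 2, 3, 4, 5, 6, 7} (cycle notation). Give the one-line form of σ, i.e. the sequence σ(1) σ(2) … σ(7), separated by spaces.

Image by image: 1→5, 2→7, 3→4, 4→6, 5→2, 6→3, 7→1.
So the one-line form is 5 7 4 6 2 3 1.

5 7 4 6 2 3 1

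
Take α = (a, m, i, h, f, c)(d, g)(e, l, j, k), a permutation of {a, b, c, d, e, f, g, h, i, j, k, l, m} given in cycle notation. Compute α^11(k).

k lies in the 4-cycle (e, l, j, k).
Since the cycle has length 4, α^11 acts on it the same as α^3 (11 mod 4 = 3).
Advancing 3 steps from k: k → e → l → j.

j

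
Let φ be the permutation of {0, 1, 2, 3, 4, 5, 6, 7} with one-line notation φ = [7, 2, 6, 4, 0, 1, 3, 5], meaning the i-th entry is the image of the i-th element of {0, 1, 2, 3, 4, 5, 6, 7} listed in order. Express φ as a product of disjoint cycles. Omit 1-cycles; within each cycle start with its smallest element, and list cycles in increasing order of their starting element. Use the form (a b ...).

(0 7 5 1 2 6 3 4)

Iterating φ from 0 gives 0 → 7 → 5 → 1 → 2 → 6 → 3 → 4 → 0; that is the 8-cycle (0 7 5 1 2 6 3 4).
Repeating from the next unused element and collecting all non-trivial cycles gives (0 7 5 1 2 6 3 4).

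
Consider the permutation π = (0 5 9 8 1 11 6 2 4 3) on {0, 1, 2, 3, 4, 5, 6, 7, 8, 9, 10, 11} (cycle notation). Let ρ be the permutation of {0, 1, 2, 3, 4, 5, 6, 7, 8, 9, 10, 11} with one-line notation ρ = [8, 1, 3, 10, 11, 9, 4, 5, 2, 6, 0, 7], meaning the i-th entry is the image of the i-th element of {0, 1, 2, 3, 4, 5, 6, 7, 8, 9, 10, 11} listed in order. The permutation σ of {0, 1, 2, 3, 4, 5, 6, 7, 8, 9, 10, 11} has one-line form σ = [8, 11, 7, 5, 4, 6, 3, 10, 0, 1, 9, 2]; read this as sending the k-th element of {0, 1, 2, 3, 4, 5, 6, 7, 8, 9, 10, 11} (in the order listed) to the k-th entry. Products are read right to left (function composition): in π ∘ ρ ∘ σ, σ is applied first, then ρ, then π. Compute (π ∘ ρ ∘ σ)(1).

Chase 1: σ(1) = 11; ρ(11) = 7; π(7) = 7. Hence (π ∘ ρ ∘ σ)(1) = 7.

7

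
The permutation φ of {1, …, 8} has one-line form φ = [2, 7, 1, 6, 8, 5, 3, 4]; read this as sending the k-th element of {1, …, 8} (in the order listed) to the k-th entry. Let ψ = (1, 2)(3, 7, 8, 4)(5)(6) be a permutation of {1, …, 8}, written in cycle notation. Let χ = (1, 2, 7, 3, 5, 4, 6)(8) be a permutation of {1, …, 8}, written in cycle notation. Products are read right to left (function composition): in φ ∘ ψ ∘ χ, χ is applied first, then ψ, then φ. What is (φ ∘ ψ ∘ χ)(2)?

4

Chase 2: χ(2) = 7; ψ(7) = 8; φ(8) = 4. Hence (φ ∘ ψ ∘ χ)(2) = 4.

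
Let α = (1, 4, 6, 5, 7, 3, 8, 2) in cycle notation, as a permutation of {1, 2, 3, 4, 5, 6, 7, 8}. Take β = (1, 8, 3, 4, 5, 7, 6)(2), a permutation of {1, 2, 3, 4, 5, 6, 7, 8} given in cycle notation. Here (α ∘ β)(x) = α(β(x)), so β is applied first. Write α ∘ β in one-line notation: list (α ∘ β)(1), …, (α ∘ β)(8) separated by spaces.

For each element, apply β then α: 1 → 8 → 2; 2 → 2 → 1; 3 → 4 → 6; 4 → 5 → 7; 5 → 7 → 3; 6 → 1 → 4; 7 → 6 → 5; 8 → 3 → 8.
Collecting the images, α ∘ β = [2 1 6 7 3 4 5 8].

2 1 6 7 3 4 5 8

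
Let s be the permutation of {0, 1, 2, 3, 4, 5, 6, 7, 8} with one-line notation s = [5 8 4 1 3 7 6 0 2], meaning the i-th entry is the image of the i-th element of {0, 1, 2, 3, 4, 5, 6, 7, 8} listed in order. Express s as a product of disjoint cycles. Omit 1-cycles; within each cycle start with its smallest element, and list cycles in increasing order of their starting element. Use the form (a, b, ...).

Start at 0 and follow images: 0 → 5 → 7 → 0, giving the cycle (0, 5, 7).
Repeating from the next unused element and collecting all non-trivial cycles gives (0, 5, 7)(1, 8, 2, 4, 3).

(0, 5, 7)(1, 8, 2, 4, 3)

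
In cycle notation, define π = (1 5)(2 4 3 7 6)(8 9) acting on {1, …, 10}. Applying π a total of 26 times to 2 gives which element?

4

2 lies in the 5-cycle (2 4 3 7 6).
On a 5-cycle, π^5 is the identity, so π^26 = π^1 there (26 ≡ 1 mod 5).
Stepping 1 place around the cycle: 2 → 4.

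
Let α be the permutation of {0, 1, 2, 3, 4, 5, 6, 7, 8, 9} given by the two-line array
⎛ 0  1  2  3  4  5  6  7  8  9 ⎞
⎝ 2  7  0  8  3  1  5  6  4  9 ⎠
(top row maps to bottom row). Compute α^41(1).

7

Tracing 1 → 7 → … returns to 1 after 4 steps, so 1 lies in a 4-cycle (1, 7, 6, 5).
Powers repeat with period 4 on this cycle, and 41 mod 4 = 1, so α^41(1) = α^1(1).
Stepping 1 place around the cycle: 1 → 7.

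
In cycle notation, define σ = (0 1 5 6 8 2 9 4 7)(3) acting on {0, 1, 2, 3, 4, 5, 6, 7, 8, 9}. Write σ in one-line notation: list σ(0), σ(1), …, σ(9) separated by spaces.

Reading each image from the cycles: 0→1, 1→5, 2→9, 3→3, 4→7, 5→6, 6→8, 7→0, 8→2, 9→4.
So the one-line form is 1 5 9 3 7 6 8 0 2 4.

1 5 9 3 7 6 8 0 2 4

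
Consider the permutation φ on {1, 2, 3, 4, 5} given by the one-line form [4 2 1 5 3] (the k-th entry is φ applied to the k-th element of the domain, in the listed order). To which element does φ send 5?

5 is element number 5 of the domain, and entry number 5 of the one-line form is 3, so φ(5) = 3.

3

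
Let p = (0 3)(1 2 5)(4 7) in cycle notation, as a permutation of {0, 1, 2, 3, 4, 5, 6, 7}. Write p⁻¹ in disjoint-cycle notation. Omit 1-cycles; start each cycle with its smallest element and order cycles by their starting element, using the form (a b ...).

Inverting a permutation written in cycle notation just reverses the order within every cycle.
After reversing and putting each cycle's least element first, p⁻¹ = (0 3)(1 5 2)(4 7).

(0 3)(1 5 2)(4 7)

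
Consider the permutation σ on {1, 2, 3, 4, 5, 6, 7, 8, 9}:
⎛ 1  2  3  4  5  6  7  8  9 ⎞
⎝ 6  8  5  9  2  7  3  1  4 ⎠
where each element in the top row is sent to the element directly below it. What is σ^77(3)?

Tracing 3 → 5 → … returns to 3 after 7 steps, so 3 lies in a 7-cycle (1 6 7 3 5 2 8).
Powers repeat with period 7 on this cycle, and 77 mod 7 = 0, so σ^77(3) = σ^0(3).
So σ^77(3) = 3.

3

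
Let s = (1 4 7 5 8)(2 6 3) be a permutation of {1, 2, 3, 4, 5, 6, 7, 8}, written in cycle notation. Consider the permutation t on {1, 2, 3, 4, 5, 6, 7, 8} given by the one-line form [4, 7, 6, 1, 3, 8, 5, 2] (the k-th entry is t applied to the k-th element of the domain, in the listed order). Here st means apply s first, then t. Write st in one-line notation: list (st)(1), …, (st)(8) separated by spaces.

1 8 7 5 2 6 3 4

For each element, apply s then t: 1 → 4 → 1; 2 → 6 → 8; 3 → 2 → 7; 4 → 7 → 5; 5 → 8 → 2; 6 → 3 → 6; 7 → 5 → 3; 8 → 1 → 4.
So st in one-line form is 1 8 7 5 2 6 3 4.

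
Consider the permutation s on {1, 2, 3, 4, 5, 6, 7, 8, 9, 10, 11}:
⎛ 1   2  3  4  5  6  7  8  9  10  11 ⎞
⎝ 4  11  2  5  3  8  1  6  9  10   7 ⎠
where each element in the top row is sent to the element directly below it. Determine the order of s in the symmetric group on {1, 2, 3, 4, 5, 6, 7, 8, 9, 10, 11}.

14

Writing s as disjoint cycles, the cycle lengths are 7, 2, 1, 1.
Since disjoint cycles commute, ord(s) = lcm(7, 2) = 14.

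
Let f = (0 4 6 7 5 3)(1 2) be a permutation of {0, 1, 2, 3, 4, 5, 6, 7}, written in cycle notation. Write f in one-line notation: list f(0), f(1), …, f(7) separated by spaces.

4 2 1 0 6 3 7 5

Image by image: 0↦4, 1↦2, 2↦1, 3↦0, 4↦6, 5↦3, 6↦7, 7↦5.
So the one-line form is 4 2 1 0 6 3 7 5.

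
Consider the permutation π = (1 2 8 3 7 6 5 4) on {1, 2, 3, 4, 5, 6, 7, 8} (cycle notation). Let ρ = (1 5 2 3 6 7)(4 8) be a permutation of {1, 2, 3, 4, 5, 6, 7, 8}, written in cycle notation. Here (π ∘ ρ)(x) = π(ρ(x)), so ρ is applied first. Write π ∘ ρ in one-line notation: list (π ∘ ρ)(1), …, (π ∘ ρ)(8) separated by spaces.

Chase each element through ρ then π: 1 → 5 → 4; 2 → 3 → 7; 3 → 6 → 5; 4 → 8 → 3; 5 → 2 → 8; 6 → 7 → 6; 7 → 1 → 2; 8 → 4 → 1.
So π ∘ ρ in one-line form is 4 7 5 3 8 6 2 1.

4 7 5 3 8 6 2 1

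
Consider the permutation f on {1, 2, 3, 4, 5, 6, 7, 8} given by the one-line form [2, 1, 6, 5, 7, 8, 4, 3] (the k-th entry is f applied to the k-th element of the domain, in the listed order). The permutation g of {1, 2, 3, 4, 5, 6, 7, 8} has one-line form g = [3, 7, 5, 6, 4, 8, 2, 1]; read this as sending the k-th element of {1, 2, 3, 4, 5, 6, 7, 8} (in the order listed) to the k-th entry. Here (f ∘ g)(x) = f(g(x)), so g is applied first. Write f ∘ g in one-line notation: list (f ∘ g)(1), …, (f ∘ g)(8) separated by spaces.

(f ∘ g)(x) = f(g(x)). Computing each image: f(g(1)) = f(3) = 6, f(g(2)) = f(7) = 4, f(g(3)) = f(5) = 7, f(g(4)) = f(6) = 8, f(g(5)) = f(4) = 5, f(g(6)) = f(8) = 3, f(g(7)) = f(2) = 1, f(g(8)) = f(1) = 2.
Hence f ∘ g = [6 4 7 8 5 3 1 2].

6 4 7 8 5 3 1 2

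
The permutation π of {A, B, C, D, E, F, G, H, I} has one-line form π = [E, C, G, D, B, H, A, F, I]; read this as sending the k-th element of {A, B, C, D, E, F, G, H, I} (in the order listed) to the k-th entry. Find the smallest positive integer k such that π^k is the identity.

10

Writing π as disjoint cycles, the cycle lengths are 5, 2, 1, 1.
The order is lcm(5, 2) = 10.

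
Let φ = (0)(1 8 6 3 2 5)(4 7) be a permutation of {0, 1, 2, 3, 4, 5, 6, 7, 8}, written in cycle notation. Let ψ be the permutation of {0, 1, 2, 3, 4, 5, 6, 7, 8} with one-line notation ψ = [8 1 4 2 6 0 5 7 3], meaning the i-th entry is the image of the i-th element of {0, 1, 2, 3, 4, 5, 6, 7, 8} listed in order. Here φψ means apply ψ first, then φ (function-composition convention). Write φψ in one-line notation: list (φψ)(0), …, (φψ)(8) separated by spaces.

6 8 7 5 3 0 1 4 2

(φψ)(x) = φ(ψ(x)). Computing each image: φ(ψ(0)) = φ(8) = 6, φ(ψ(1)) = φ(1) = 8, φ(ψ(2)) = φ(4) = 7, φ(ψ(3)) = φ(2) = 5, φ(ψ(4)) = φ(6) = 3, φ(ψ(5)) = φ(0) = 0, φ(ψ(6)) = φ(5) = 1, φ(ψ(7)) = φ(7) = 4, φ(ψ(8)) = φ(3) = 2.
Hence φψ = [6 8 7 5 3 0 1 4 2].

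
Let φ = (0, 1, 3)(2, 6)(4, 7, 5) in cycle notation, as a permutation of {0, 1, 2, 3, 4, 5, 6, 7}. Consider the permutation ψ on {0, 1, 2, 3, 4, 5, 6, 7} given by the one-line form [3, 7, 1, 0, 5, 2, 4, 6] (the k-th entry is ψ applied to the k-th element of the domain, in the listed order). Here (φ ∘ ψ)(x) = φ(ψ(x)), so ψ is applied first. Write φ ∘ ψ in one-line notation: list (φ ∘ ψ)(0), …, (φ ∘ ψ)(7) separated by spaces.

Chase each element through ψ then φ: 0 → 3 → 0; 1 → 7 → 5; 2 → 1 → 3; 3 → 0 → 1; 4 → 5 → 4; 5 → 2 → 6; 6 → 4 → 7; 7 → 6 → 2.
So φ ∘ ψ in one-line form is 0 5 3 1 4 6 7 2.

0 5 3 1 4 6 7 2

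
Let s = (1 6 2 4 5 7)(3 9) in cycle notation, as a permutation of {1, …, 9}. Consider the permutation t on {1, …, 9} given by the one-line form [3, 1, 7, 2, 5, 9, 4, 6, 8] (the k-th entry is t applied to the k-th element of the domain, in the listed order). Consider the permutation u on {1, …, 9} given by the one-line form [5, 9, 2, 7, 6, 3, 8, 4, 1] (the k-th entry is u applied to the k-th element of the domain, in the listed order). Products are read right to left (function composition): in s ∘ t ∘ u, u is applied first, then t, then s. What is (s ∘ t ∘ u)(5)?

3

(s ∘ t ∘ u)(5) = s(t(u(5))). u(5) = 6, then t(6) = 9, then s(9) = 3, so the result is 3.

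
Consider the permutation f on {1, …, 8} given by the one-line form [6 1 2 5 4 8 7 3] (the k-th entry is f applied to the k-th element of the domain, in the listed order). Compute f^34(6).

1

Tracing 6 → 8 → … returns to 6 after 5 steps, so 6 lies in a 5-cycle (1 6 8 3 2).
On a 5-cycle, f^5 is the identity, so f^34 = f^4 there (34 ≡ 4 mod 5).
Stepping 4 places around the cycle: 6 → 8 → 3 → 2 → 1.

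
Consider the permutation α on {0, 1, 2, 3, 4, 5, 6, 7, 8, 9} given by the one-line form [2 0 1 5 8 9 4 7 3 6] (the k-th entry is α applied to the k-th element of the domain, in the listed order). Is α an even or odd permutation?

odd

In disjoint-cycle form the cycle lengths are 6, 3, 1.
A cycle of length ℓ contributes ℓ−1 transpositions, so α is a product of 5 + 2 = 7 transpositions — odd.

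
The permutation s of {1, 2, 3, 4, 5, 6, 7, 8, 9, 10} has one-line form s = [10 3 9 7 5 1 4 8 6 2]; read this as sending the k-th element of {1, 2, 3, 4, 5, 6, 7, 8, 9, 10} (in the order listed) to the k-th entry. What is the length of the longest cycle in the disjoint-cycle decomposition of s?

6

Decomposing into disjoint cycles gives (1 10 2 3 9 6)(4 7); the longest has length 6.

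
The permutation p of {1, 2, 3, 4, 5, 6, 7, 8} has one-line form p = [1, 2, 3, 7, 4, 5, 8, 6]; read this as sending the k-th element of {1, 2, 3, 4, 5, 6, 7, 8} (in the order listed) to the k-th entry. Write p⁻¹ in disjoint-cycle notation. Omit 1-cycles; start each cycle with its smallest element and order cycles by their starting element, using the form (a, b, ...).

(4, 5, 6, 8, 7)

First write p in disjoint cycles: (4, 7, 8, 6, 5).
Reversing each cycle (and rotating so the smallest element leads) gives p⁻¹ = (4, 5, 6, 8, 7).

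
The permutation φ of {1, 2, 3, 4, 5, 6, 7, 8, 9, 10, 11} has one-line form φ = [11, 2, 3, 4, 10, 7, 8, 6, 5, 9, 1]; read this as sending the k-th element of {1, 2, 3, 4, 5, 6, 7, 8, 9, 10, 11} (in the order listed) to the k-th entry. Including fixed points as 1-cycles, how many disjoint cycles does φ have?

The cycle decomposition is (1 11)(2)(3)(4)(5 10 9)(6 7 8), which has 6 cycles (counting 1-cycles).

6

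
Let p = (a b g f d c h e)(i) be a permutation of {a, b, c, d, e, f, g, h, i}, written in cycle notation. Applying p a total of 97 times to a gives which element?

b

a lies in the 8-cycle (a b g f d c h e).
Since the cycle has length 8, p^97 acts on it the same as p^1 (97 mod 8 = 1).
Advancing 1 step from a: a → b.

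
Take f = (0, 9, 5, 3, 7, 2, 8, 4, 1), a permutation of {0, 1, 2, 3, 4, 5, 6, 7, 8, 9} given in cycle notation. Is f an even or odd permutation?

even

The cycle lengths are 9, 1.
A cycle is odd iff its length is even; f has 0 even-length cycles, so sgn(f) = (−1)^0 and f is even.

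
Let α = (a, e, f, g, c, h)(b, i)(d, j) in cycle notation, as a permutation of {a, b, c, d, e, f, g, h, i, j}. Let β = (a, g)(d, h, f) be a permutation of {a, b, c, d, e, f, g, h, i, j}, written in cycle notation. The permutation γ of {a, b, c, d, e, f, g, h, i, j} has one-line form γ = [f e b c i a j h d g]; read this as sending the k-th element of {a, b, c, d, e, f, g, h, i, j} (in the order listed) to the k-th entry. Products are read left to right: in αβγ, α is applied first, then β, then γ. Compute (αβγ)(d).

g

Chase d: α(d) = j; β(j) = j; γ(j) = g. Hence (αβγ)(d) = g.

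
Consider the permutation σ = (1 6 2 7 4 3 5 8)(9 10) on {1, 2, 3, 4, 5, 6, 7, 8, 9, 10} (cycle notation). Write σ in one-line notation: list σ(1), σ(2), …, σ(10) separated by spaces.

Image by image: 1↦6, 2↦7, 3↦5, 4↦3, 5↦8, 6↦2, 7↦4, 8↦1, 9↦10, 10↦9.
So the one-line form is 6 7 5 3 8 2 4 1 10 9.

6 7 5 3 8 2 4 1 10 9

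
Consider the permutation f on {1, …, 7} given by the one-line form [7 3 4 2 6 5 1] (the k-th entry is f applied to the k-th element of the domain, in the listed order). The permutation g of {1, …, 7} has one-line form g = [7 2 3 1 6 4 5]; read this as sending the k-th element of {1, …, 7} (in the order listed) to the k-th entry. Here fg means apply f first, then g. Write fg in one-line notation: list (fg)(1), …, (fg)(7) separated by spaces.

5 3 1 2 4 6 7

For each element, apply f then g: 1 → 7 → 5; 2 → 3 → 3; 3 → 4 → 1; 4 → 2 → 2; 5 → 6 → 4; 6 → 5 → 6; 7 → 1 → 7.
So fg in one-line form is 5 3 1 2 4 6 7.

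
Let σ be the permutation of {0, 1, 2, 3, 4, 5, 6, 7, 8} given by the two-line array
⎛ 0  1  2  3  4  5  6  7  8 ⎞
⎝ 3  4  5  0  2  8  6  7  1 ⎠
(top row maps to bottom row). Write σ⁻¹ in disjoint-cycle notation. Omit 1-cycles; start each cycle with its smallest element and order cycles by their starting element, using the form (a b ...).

(0 3)(1 8 5 2 4)

The cycle decomposition of σ is (0 3)(1 4 2 5 8).
Reversing each cycle (and rotating so the smallest element leads) gives σ⁻¹ = (0 3)(1 8 5 2 4).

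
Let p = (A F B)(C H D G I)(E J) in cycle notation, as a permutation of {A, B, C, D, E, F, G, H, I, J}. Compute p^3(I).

I lies in the 5-cycle (C H D G I).
Stepping 3 places around the cycle: I → C → H → D.

D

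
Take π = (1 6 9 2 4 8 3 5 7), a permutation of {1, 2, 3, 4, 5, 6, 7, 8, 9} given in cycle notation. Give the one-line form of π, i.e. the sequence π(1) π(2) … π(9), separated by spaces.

6 4 5 8 7 9 1 3 2

Reading each image from the cycles: 1→6, 2→4, 3→5, 4→8, 5→7, 6→9, 7→1, 8→3, 9→2.
So the one-line form is 6 4 5 8 7 9 1 3 2.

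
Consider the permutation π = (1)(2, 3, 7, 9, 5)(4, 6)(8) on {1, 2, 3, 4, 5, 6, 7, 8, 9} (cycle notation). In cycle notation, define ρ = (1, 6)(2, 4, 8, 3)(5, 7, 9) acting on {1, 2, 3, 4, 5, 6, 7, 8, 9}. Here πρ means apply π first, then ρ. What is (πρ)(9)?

First apply π: π(9) = 5, then ρ(5) = 7. Thus (πρ)(9) = 7.

7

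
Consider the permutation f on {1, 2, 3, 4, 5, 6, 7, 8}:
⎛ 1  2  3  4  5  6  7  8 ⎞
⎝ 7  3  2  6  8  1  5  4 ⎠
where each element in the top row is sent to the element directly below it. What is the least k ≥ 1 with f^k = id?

Decomposing into disjoint cycles gives cycle lengths 6, 2.
The order of f is the least common multiple of its cycle lengths: lcm(6, 2) = 6.

6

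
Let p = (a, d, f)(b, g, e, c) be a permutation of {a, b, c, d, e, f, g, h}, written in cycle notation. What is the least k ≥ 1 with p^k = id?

The disjoint cycles have lengths 4, 3, 1.
The order of p is the least common multiple of its cycle lengths: lcm(4, 3) = 12.

12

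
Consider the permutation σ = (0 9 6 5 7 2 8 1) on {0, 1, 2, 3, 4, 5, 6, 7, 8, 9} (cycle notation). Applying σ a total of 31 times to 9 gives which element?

9 lies in the 8-cycle (0 9 6 5 7 2 8 1).
Since the cycle has length 8, σ^31 acts on it the same as σ^7 (31 mod 8 = 7).
Advancing 7 steps from 9: 9 → 6 → 5 → 7 → 2 → 8 → 1 → 0.

0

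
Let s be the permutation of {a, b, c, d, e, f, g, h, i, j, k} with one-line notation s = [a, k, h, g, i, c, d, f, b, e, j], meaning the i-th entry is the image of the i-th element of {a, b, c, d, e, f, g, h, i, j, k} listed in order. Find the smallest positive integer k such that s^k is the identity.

30

The disjoint-cycle form of s has cycle lengths 5, 3, 2, 1.
Since disjoint cycles commute, ord(s) = lcm(5, 3, 2) = 30.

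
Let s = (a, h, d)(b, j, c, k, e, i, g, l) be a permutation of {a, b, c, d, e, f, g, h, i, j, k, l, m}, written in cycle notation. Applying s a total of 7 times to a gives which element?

a lies in the 3-cycle (a, h, d).
On a 3-cycle, s^3 is the identity, so s^7 = s^1 there (7 ≡ 1 mod 3).
Advancing 1 step from a: a → h.

h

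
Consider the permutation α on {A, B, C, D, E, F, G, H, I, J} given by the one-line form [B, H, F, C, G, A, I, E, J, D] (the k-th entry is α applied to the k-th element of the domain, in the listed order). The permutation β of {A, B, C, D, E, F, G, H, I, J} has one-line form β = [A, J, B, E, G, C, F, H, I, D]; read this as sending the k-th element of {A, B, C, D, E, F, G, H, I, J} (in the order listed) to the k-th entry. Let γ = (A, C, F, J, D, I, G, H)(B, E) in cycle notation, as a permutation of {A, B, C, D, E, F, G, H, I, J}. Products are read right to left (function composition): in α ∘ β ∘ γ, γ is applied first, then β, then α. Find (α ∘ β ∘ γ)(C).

Apply the permutations in order: γ(C) = F, then β(F) = C, then α(C) = F. So (α ∘ β ∘ γ)(C) = F.

F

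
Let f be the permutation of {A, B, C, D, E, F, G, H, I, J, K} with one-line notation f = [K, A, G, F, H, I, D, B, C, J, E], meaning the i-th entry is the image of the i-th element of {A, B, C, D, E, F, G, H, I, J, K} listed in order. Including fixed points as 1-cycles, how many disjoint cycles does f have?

The cycle decomposition is (A K E H B)(C G D F I)(J), which has 3 cycles (counting 1-cycles).

3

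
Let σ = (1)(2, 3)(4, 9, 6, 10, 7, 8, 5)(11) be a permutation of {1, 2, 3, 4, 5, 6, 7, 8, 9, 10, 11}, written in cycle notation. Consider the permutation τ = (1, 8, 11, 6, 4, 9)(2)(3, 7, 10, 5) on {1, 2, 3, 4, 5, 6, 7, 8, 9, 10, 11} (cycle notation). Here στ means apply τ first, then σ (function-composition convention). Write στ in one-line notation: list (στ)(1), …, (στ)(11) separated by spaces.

5 3 8 6 2 9 7 11 1 4 10

(στ)(x) = σ(τ(x)). Computing each image: σ(τ(1)) = σ(8) = 5, σ(τ(2)) = σ(2) = 3, σ(τ(3)) = σ(7) = 8, σ(τ(4)) = σ(9) = 6, σ(τ(5)) = σ(3) = 2, σ(τ(6)) = σ(4) = 9, σ(τ(7)) = σ(10) = 7, σ(τ(8)) = σ(11) = 11, σ(τ(9)) = σ(1) = 1, σ(τ(10)) = σ(5) = 4, σ(τ(11)) = σ(6) = 10.
Hence στ = [5 3 8 6 2 9 7 11 1 4 10].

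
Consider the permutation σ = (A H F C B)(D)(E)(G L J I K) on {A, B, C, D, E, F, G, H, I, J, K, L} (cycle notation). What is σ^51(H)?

H lies in the 5-cycle (A H F C B).
On a 5-cycle, σ^5 is the identity, so σ^51 = σ^1 there (51 ≡ 1 mod 5).
Stepping 1 place around the cycle: H → F.

F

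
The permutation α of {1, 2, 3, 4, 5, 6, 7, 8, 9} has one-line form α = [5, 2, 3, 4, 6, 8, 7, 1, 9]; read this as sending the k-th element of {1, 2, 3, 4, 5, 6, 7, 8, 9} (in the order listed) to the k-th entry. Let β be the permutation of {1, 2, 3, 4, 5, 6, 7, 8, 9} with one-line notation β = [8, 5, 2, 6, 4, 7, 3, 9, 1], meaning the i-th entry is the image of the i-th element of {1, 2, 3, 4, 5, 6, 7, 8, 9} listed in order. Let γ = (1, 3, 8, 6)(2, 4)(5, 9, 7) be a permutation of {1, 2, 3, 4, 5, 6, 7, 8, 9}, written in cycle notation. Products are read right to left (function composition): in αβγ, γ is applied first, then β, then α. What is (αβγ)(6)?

Chase 6: γ(6) = 1; β(1) = 8; α(8) = 1. Hence (αβγ)(6) = 1.

1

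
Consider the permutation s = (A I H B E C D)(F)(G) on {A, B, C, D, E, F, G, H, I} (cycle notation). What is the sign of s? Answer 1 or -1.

1

The cycle lengths are 7, 1, 1.
A cycle is odd iff its length is even; s has 0 even-length cycles, so sgn(s) = (−1)^0 and s is even.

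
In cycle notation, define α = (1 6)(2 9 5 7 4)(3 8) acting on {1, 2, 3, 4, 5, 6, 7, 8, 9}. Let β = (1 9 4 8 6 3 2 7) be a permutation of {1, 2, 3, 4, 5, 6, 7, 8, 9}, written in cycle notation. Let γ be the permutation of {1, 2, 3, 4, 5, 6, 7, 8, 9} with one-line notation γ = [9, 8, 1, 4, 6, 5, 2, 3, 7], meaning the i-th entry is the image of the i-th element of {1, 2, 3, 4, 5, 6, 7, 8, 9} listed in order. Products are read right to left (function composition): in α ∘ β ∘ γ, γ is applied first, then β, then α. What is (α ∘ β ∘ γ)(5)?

8

(α ∘ β ∘ γ)(5) = α(β(γ(5))). γ(5) = 6, then β(6) = 3, then α(3) = 8, so the result is 8.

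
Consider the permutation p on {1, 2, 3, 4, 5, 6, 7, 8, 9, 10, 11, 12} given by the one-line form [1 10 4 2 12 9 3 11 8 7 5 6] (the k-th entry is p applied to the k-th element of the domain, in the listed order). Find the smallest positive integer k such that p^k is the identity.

30

Decomposing into disjoint cycles gives cycle lengths 6, 5, 1.
Since disjoint cycles commute, ord(p) = lcm(6, 5) = 30.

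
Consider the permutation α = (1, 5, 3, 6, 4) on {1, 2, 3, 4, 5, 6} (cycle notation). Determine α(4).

1

In the cycle (1, 5, 3, 6, 4), 4 is followed by 1, so α(4) = 1.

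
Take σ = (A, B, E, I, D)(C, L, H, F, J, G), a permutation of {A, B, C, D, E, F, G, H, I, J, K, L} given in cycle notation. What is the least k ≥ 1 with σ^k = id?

The cycle type of σ is (6, 5, 1).
The order is lcm(6, 5) = 30.

30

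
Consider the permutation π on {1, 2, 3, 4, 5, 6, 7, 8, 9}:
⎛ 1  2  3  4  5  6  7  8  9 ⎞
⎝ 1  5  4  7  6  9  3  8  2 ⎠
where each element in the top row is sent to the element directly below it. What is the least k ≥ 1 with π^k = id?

The disjoint-cycle form of π has cycle lengths 4, 3, 1, 1.
The order of π is the least common multiple of its cycle lengths: lcm(4, 3) = 12.

12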